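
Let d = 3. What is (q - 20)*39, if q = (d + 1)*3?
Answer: -312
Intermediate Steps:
q = 12 (q = (3 + 1)*3 = 4*3 = 12)
(q - 20)*39 = (12 - 20)*39 = -8*39 = -312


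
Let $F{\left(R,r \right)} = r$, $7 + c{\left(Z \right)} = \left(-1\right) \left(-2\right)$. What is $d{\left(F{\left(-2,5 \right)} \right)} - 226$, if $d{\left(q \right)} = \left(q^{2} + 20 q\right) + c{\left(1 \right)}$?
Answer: $-106$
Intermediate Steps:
$c{\left(Z \right)} = -5$ ($c{\left(Z \right)} = -7 - -2 = -7 + 2 = -5$)
$d{\left(q \right)} = -5 + q^{2} + 20 q$ ($d{\left(q \right)} = \left(q^{2} + 20 q\right) - 5 = -5 + q^{2} + 20 q$)
$d{\left(F{\left(-2,5 \right)} \right)} - 226 = \left(-5 + 5^{2} + 20 \cdot 5\right) - 226 = \left(-5 + 25 + 100\right) - 226 = 120 - 226 = -106$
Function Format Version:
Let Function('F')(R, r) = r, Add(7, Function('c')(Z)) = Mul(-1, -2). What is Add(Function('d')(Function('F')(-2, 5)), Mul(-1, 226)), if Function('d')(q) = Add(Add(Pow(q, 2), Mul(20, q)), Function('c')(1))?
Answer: -106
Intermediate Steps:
Function('c')(Z) = -5 (Function('c')(Z) = Add(-7, Mul(-1, -2)) = Add(-7, 2) = -5)
Function('d')(q) = Add(-5, Pow(q, 2), Mul(20, q)) (Function('d')(q) = Add(Add(Pow(q, 2), Mul(20, q)), -5) = Add(-5, Pow(q, 2), Mul(20, q)))
Add(Function('d')(Function('F')(-2, 5)), Mul(-1, 226)) = Add(Add(-5, Pow(5, 2), Mul(20, 5)), Mul(-1, 226)) = Add(Add(-5, 25, 100), -226) = Add(120, -226) = -106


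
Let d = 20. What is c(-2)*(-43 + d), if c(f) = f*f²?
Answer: 184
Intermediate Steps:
c(f) = f³
c(-2)*(-43 + d) = (-2)³*(-43 + 20) = -8*(-23) = 184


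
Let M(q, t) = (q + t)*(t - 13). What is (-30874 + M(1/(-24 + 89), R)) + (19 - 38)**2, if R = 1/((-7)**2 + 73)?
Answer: -5904080675/193492 ≈ -30513.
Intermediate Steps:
R = 1/122 (R = 1/(49 + 73) = 1/122 ≈ 0.0081967)
M(q, t) = (-13 + t)*(q + t) (M(q, t) = (q + t)*(-13 + t) = (-13 + t)*(q + t))
(-30874 + M(1/(-24 + 89), R)) + (19 - 38)**2 = (-30874 + ((1/122)**2 - 13/(-24 + 89) - 13*1/122 + (1/122)/(-24 + 89))) + (19 - 38)**2 = (-30874 + (1/14884 - 13/65 - 13/122 + (1/122)/65)) + (-19)**2 = (-30874 + (1/14884 - 13*1/65 - 13/122 + (1/65)*(1/122))) + 361 = (-30874 + (1/14884 - 1/5 - 13/122 + 1/7930)) + 361 = (-30874 - 59279/193492) + 361 = -5973931287/193492 + 361 = -5904080675/193492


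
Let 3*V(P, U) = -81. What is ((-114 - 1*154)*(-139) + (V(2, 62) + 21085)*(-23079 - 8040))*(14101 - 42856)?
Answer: 18842192520750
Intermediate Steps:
V(P, U) = -27 (V(P, U) = (⅓)*(-81) = -27)
((-114 - 1*154)*(-139) + (V(2, 62) + 21085)*(-23079 - 8040))*(14101 - 42856) = ((-114 - 1*154)*(-139) + (-27 + 21085)*(-23079 - 8040))*(14101 - 42856) = ((-114 - 154)*(-139) + 21058*(-31119))*(-28755) = (-268*(-139) - 655303902)*(-28755) = (37252 - 655303902)*(-28755) = -655266650*(-28755) = 18842192520750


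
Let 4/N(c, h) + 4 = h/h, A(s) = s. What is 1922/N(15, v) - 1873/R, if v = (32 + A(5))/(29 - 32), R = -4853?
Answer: -13987453/9706 ≈ -1441.1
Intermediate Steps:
v = -37/3 (v = (32 + 5)/(29 - 32) = 37/(-3) = 37*(-⅓) = -37/3 ≈ -12.333)
N(c, h) = -4/3 (N(c, h) = 4/(-4 + h/h) = 4/(-4 + 1) = 4/(-3) = 4*(-⅓) = -4/3)
1922/N(15, v) - 1873/R = 1922/(-4/3) - 1873/(-4853) = 1922*(-¾) - 1873*(-1/4853) = -2883/2 + 1873/4853 = -13987453/9706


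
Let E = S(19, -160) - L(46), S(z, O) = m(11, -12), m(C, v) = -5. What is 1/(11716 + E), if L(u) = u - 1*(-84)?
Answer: 1/11581 ≈ 8.6348e-5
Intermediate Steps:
L(u) = 84 + u (L(u) = u + 84 = 84 + u)
S(z, O) = -5
E = -135 (E = -5 - (84 + 46) = -5 - 1*130 = -5 - 130 = -135)
1/(11716 + E) = 1/(11716 - 135) = 1/11581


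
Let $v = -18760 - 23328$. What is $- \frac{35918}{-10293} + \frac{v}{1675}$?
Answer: $- \frac{373049134}{17240775} \approx -21.638$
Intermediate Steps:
$v = -42088$ ($v = -18760 - 23328 = -42088$)
$- \frac{35918}{-10293} + \frac{v}{1675} = - \frac{35918}{-10293} - \frac{42088}{1675} = \left(-35918\right) \left(- \frac{1}{10293}\right) - \frac{42088}{1675} = \frac{35918}{10293} - \frac{42088}{1675} = - \frac{373049134}{17240775}$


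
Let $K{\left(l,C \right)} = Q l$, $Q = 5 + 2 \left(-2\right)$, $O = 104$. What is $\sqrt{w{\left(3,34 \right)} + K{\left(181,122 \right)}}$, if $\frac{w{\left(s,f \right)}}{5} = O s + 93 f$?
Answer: $\sqrt{17551} \approx 132.48$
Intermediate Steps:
$w{\left(s,f \right)} = 465 f + 520 s$ ($w{\left(s,f \right)} = 5 \left(104 s + 93 f\right) = 5 \left(93 f + 104 s\right) = 465 f + 520 s$)
$Q = 1$ ($Q = 5 - 4 = 1$)
$K{\left(l,C \right)} = l$ ($K{\left(l,C \right)} = 1 l = l$)
$\sqrt{w{\left(3,34 \right)} + K{\left(181,122 \right)}} = \sqrt{\left(465 \cdot 34 + 520 \cdot 3\right) + 181} = \sqrt{\left(15810 + 1560\right) + 181} = \sqrt{17370 + 181} = \sqrt{17551}$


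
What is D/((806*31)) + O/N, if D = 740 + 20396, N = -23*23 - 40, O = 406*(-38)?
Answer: 198755196/7108517 ≈ 27.960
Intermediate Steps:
O = -15428
N = -569 (N = -529 - 40 = -569)
D = 21136
D/((806*31)) + O/N = 21136/((806*31)) - 15428/(-569) = 21136/24986 - 15428*(-1/569) = 21136*(1/24986) + 15428/569 = 10568/12493 + 15428/569 = 198755196/7108517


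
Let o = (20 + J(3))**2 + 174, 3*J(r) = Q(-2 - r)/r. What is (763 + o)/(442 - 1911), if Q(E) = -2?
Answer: -107581/118989 ≈ -0.90413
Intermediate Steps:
J(r) = -2/(3*r) (J(r) = (-2/r)/3 = -2/(3*r))
o = 45778/81 (o = (20 - 2/3/3)**2 + 174 = (20 - 2/3*1/3)**2 + 174 = (20 - 2/9)**2 + 174 = (178/9)**2 + 174 = 31684/81 + 174 = 45778/81 ≈ 565.16)
(763 + o)/(442 - 1911) = (763 + 45778/81)/(442 - 1911) = (107581/81)/(-1469) = (107581/81)*(-1/1469) = -107581/118989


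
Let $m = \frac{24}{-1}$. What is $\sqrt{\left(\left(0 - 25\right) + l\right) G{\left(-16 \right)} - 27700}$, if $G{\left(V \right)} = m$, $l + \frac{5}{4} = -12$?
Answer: $i \sqrt{26782} \approx 163.65 i$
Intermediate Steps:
$l = - \frac{53}{4}$ ($l = - \frac{5}{4} - 12 = - \frac{53}{4} \approx -13.25$)
$m = -24$ ($m = 24 \left(-1\right) = -24$)
$G{\left(V \right)} = -24$
$\sqrt{\left(\left(0 - 25\right) + l\right) G{\left(-16 \right)} - 27700} = \sqrt{\left(\left(0 - 25\right) - \frac{53}{4}\right) \left(-24\right) - 27700} = \sqrt{\left(-25 - \frac{53}{4}\right) \left(-24\right) - 27700} = \sqrt{\left(- \frac{153}{4}\right) \left(-24\right) - 27700} = \sqrt{918 - 27700} = \sqrt{-26782} = i \sqrt{26782}$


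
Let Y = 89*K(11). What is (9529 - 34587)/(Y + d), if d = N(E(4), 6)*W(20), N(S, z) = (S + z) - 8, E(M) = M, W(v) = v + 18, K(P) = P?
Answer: -25058/1055 ≈ -23.752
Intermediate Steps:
W(v) = 18 + v
Y = 979 (Y = 89*11 = 979)
N(S, z) = -8 + S + z
d = 76 (d = (-8 + 4 + 6)*(18 + 20) = 2*38 = 76)
(9529 - 34587)/(Y + d) = (9529 - 34587)/(979 + 76) = -25058/1055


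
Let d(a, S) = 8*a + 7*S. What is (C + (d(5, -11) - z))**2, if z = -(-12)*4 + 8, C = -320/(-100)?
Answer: 201601/25 ≈ 8064.0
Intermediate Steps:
C = 16/5 (C = -320*(-1/100) = 16/5 ≈ 3.2000)
d(a, S) = 7*S + 8*a
z = 56 (z = -6*(-8) + 8 = 48 + 8 = 56)
(C + (d(5, -11) - z))**2 = (16/5 + ((7*(-11) + 8*5) - 1*56))**2 = (16/5 + ((-77 + 40) - 56))**2 = (16/5 + (-37 - 56))**2 = (16/5 - 93)**2 = (-449/5)**2 = 201601/25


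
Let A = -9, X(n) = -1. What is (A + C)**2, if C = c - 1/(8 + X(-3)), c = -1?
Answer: 5041/49 ≈ 102.88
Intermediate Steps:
C = -8/7 (C = -1 - 1/(8 - 1) = -1 - 1/7 = -8/7 ≈ -1.1429)
(A + C)**2 = (-9 - 8/7)**2 = (-71/7)**2 = 5041/49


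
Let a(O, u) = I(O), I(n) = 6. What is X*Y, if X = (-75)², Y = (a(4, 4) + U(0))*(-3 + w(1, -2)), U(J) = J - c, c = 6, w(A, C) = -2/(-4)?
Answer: 0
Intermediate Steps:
w(A, C) = ½ (w(A, C) = -2*(-¼) = ½)
a(O, u) = 6
U(J) = -6 + J (U(J) = J - 1*6 = J - 6 = -6 + J)
Y = 0 (Y = (6 + (-6 + 0))*(-3 + ½) = (6 - 6)*(-5/2) = 0*(-5/2) = 0)
X = 5625
X*Y = 5625*0 = 0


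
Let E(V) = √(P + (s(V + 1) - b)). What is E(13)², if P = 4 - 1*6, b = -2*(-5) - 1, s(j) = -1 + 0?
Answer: -12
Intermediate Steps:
s(j) = -1
b = 9 (b = 10 - 1 = 9)
P = -2 (P = 4 - 6 = -2)
E(V) = 2*I*√3 (E(V) = √(-2 + (-1 - 1*9)) = √(-2 + (-1 - 9)) = √(-2 - 10) = √(-12) = 2*I*√3)
E(13)² = (2*I*√3)² = -12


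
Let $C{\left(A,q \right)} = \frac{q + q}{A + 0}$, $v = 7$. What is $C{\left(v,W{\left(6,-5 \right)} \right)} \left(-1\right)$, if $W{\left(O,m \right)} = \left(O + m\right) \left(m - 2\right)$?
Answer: $2$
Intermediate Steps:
$W{\left(O,m \right)} = \left(-2 + m\right) \left(O + m\right)$ ($W{\left(O,m \right)} = \left(O + m\right) \left(-2 + m\right) = \left(-2 + m\right) \left(O + m\right)$)
$C{\left(A,q \right)} = \frac{2 q}{A}$
$C{\left(v,W{\left(6,-5 \right)} \right)} \left(-1\right) = \frac{2 \left(\left(-5\right)^{2} - 12 - -10 + 6 \left(-5\right)\right)}{7} \left(-1\right) = 2 \left(25 - 12 + 10 - 30\right) \frac{1}{7} \left(-1\right) = 2 \left(-7\right) \frac{1}{7} \left(-1\right) = \left(-2\right) \left(-1\right) = 2$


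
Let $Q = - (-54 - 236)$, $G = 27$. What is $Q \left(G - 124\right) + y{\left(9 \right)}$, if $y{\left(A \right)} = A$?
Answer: $-28121$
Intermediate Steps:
$Q = 290$ ($Q = \left(-1\right) \left(-290\right) = 290$)
$Q \left(G - 124\right) + y{\left(9 \right)} = 290 \left(27 - 124\right) + 9 = 290 \left(-97\right) + 9 = -28130 + 9 = -28121$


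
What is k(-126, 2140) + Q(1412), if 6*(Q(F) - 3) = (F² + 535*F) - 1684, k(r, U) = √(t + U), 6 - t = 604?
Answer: 1373749/3 + √1542 ≈ 4.5796e+5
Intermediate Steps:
t = -598 (t = 6 - 1*604 = 6 - 604 = -598)
k(r, U) = √(-598 + U)
Q(F) = -833/3 + F²/6 + 535*F/6 (Q(F) = 3 + ((F² + 535*F) - 1684)/6 = 3 + (-1684 + F² + 535*F)/6 = 3 + (-842/3 + F²/6 + 535*F/6) = -833/3 + F²/6 + 535*F/6)
k(-126, 2140) + Q(1412) = √(-598 + 2140) + (-833/3 + (⅙)*1412² + (535/6)*1412) = √1542 + (-833/3 + (⅙)*1993744 + 377710/3) = √1542 + (-833/3 + 996872/3 + 377710/3) = √1542 + 1373749/3 = 1373749/3 + √1542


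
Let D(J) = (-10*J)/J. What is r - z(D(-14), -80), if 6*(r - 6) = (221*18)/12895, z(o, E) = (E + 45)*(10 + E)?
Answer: -31514717/12895 ≈ -2443.9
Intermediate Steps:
D(J) = -10
z(o, E) = (10 + E)*(45 + E) (z(o, E) = (45 + E)*(10 + E) = (10 + E)*(45 + E))
r = 78033/12895 (r = 6 + ((221*18)/12895)/6 = 6 + (3978*(1/12895))/6 = 6 + (⅙)*(3978/12895) = 6 + 663/12895 = 78033/12895 ≈ 6.0514)
r - z(D(-14), -80) = 78033/12895 - (450 + (-80)² + 55*(-80)) = 78033/12895 - (450 + 6400 - 4400) = 78033/12895 - 1*2450 = 78033/12895 - 2450 = -31514717/12895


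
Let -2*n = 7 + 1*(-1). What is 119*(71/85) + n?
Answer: 482/5 ≈ 96.400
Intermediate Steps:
n = -3 (n = -(7 + 1*(-1))/2 = -(7 - 1)/2 = -½*6 = -3)
119*(71/85) + n = 119*(71/85) - 3 = 497/5 - 3 = 482/5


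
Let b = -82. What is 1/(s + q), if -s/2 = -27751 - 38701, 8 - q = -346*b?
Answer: 1/104540 ≈ 9.5657e-6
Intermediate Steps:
q = -28364 (q = 8 - (-346)*(-82) = 8 - 1*28372 = 8 - 28372 = -28364)
s = 132904 (s = -2*(-27751 - 38701) = -2*(-66452) = 132904)
1/(s + q) = 1/(132904 - 28364) = 1/104540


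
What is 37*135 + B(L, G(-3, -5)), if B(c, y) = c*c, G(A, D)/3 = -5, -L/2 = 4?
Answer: 5059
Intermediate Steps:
L = -8 (L = -2*4 = -8)
G(A, D) = -15 (G(A, D) = 3*(-5) = -15)
B(c, y) = c²
37*135 + B(L, G(-3, -5)) = 37*135 + (-8)² = 4995 + 64 = 5059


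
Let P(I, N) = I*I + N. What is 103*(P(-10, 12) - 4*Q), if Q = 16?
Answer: 4944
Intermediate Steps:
P(I, N) = N + I**2 (P(I, N) = I**2 + N = N + I**2)
103*(P(-10, 12) - 4*Q) = 103*((12 + (-10)**2) - 4*16) = 103*((12 + 100) - 64) = 103*(112 - 64) = 103*48 = 4944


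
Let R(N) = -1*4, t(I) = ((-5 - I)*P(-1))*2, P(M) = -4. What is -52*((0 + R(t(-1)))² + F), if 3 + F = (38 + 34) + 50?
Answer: -7020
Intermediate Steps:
t(I) = 40 + 8*I (t(I) = ((-5 - I)*(-4))*2 = (20 + 4*I)*2 = 40 + 8*I)
F = 119 (F = -3 + ((38 + 34) + 50) = -3 + (72 + 50) = -3 + 122 = 119)
R(N) = -4
-52*((0 + R(t(-1)))² + F) = -52*((0 - 4)² + 119) = -52*((-4)² + 119) = -52*(16 + 119) = -52*135 = -7020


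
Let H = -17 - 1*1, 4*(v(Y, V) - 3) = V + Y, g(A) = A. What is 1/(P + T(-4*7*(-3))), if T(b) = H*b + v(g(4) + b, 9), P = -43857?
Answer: -4/181367 ≈ -2.2055e-5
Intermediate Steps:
v(Y, V) = 3 + V/4 + Y/4 (v(Y, V) = 3 + (V + Y)/4 = 3 + (V/4 + Y/4) = 3 + V/4 + Y/4)
H = -18 (H = -17 - 1 = -18)
T(b) = 25/4 - 71*b/4 (T(b) = -18*b + (3 + (1/4)*9 + (4 + b)/4) = -18*b + (3 + 9/4 + (1 + b/4)) = -18*b + (25/4 + b/4) = 25/4 - 71*b/4)
1/(P + T(-4*7*(-3))) = 1/(-43857 + (25/4 - 71*(-4*7)*(-3)/4)) = 1/(-43857 + (25/4 - (-497)*(-3))) = 1/(-43857 + (25/4 - 71/4*84)) = 1/(-43857 + (25/4 - 1491)) = 1/(-43857 - 5939/4) = 1/(-181367/4) = -4/181367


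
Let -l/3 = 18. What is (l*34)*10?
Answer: -18360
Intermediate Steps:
l = -54 (l = -3*18 = -54)
(l*34)*10 = -54*34*10 = -1836*10 = -18360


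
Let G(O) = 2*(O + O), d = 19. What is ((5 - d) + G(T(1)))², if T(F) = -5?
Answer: 1156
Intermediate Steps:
G(O) = 4*O (G(O) = 2*(2*O) = 4*O)
((5 - d) + G(T(1)))² = ((5 - 1*19) + 4*(-5))² = ((5 - 19) - 20)² = (-14 - 20)² = (-34)² = 1156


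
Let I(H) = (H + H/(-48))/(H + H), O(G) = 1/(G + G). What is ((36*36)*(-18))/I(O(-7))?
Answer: -2239488/47 ≈ -47649.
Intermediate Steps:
O(G) = 1/(2*G)
I(H) = 47/96 (I(H) = (H + H*(-1/48))/((2*H)) = (H - H/48)*(1/(2*H)) = (47*H/48)*(1/(2*H)) = 47/96)
((36*36)*(-18))/I(O(-7)) = ((36*36)*(-18))/(47/96) = (1296*(-18))*(96/47) = -23328*96/47 = -2239488/47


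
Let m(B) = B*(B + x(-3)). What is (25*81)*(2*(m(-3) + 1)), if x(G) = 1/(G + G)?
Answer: 42525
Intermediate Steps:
x(G) = 1/(2*G)
m(B) = B*(-⅙ + B) (m(B) = B*(B + (½)/(-3)) = B*(B + (½)*(-⅓)) = B*(B - ⅙) = B*(-⅙ + B))
(25*81)*(2*(m(-3) + 1)) = (25*81)*(2*(-3*(-⅙ - 3) + 1)) = 2025*(2*(-3*(-19/6) + 1)) = 2025*(2*(19/2 + 1)) = 2025*(2*(21/2)) = 2025*21 = 42525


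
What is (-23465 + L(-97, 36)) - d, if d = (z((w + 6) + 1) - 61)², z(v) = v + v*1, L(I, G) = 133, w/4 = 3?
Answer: -23861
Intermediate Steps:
w = 12 (w = 4*3 = 12)
z(v) = 2*v (z(v) = v + v = 2*v)
d = 529 (d = (2*((12 + 6) + 1) - 61)² = (2*(18 + 1) - 61)² = (2*19 - 61)² = (38 - 61)² = (-23)² = 529)
(-23465 + L(-97, 36)) - d = (-23465 + 133) - 1*529 = -23332 - 529 = -23861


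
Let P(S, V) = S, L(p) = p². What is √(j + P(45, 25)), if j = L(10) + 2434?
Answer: √2579 ≈ 50.784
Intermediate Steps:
j = 2534 (j = 10² + 2434 = 100 + 2434 = 2534)
√(j + P(45, 25)) = √(2534 + 45) = √2579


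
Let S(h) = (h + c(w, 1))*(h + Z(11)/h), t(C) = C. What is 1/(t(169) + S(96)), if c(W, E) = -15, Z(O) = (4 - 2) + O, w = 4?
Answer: 32/254591 ≈ 0.00012569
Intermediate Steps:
Z(O) = 2 + O
S(h) = (-15 + h)*(h + 13/h) (S(h) = (h - 15)*(h + (2 + 11)/h) = (-15 + h)*(h + 13/h))
1/(t(169) + S(96)) = 1/(169 + (13 + 96**2 - 195/96 - 15*96)) = 1/(169 + (13 + 9216 - 195*1/96 - 1440)) = 1/(169 + (13 + 9216 - 65/32 - 1440)) = 1/(169 + 249183/32) = 1/(254591/32) = 32/254591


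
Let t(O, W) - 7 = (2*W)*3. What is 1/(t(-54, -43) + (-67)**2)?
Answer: 1/4238 ≈ 0.00023596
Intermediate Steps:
t(O, W) = 7 + 6*W (t(O, W) = 7 + (2*W)*3 = 7 + 6*W)
1/(t(-54, -43) + (-67)**2) = 1/((7 + 6*(-43)) + (-67)**2) = 1/((7 - 258) + 4489) = 1/(-251 + 4489) = 1/4238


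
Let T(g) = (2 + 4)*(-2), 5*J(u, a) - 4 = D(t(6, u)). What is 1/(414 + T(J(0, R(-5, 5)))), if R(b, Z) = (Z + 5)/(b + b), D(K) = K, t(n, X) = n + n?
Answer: 1/402 ≈ 0.0024876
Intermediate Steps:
t(n, X) = 2*n
R(b, Z) = (5 + Z)/(2*b) (R(b, Z) = (5 + Z)/((2*b)) = (5 + Z)*(1/(2*b)) = (5 + Z)/(2*b))
J(u, a) = 16/5 (J(u, a) = 4/5 + (2*6)/5 = 4/5 + (1/5)*12 = 4/5 + 12/5 = 16/5)
T(g) = -12 (T(g) = 6*(-2) = -12)
1/(414 + T(J(0, R(-5, 5)))) = 1/(414 - 12) = 1/402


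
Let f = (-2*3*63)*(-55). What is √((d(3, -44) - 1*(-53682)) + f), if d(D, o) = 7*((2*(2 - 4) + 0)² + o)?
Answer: 2*√18569 ≈ 272.54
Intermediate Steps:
f = 20790 (f = -6*63*(-55) = -378*(-55) = 20790)
d(D, o) = 112 + 7*o (d(D, o) = 7*((2*(-2) + 0)² + o) = 7*((-4 + 0)² + o) = 7*((-4)² + o) = 7*(16 + o) = 112 + 7*o)
√((d(3, -44) - 1*(-53682)) + f) = √(((112 + 7*(-44)) - 1*(-53682)) + 20790) = √(((112 - 308) + 53682) + 20790) = √((-196 + 53682) + 20790) = √(53486 + 20790) = √74276 = 2*√18569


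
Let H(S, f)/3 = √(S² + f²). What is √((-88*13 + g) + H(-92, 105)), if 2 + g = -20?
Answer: √(-1166 + 3*√19489) ≈ 27.335*I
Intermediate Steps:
g = -22 (g = -2 - 20 = -22)
H(S, f) = 3*√(S² + f²)
√((-88*13 + g) + H(-92, 105)) = √((-88*13 - 22) + 3*√((-92)² + 105²)) = √((-1144 - 22) + 3*√(8464 + 11025)) = √(-1166 + 3*√19489)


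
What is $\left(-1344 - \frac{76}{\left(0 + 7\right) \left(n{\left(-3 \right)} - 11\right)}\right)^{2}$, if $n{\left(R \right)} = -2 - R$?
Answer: $\frac{2209188004}{1225} \approx 1.8034 \cdot 10^{6}$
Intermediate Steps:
$\left(-1344 - \frac{76}{\left(0 + 7\right) \left(n{\left(-3 \right)} - 11\right)}\right)^{2} = \left(-1344 - \frac{76}{\left(0 + 7\right) \left(\left(-2 - -3\right) - 11\right)}\right)^{2} = \left(-1344 - \frac{76}{7 \left(\left(-2 + 3\right) - 11\right)}\right)^{2} = \left(-1344 - \frac{76}{7 \left(1 - 11\right)}\right)^{2} = \left(-1344 - \frac{76}{7 \left(-10\right)}\right)^{2} = \left(-1344 - \frac{76}{-70}\right)^{2} = \left(-1344 - - \frac{38}{35}\right)^{2} = \left(-1344 + \frac{38}{35}\right)^{2} = \left(- \frac{47002}{35}\right)^{2} = \frac{2209188004}{1225}$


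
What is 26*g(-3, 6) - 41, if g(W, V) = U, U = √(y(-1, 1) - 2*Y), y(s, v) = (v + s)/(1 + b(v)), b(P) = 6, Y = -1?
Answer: -41 + 26*√2 ≈ -4.2304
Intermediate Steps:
y(s, v) = s/7 + v/7 (y(s, v) = (v + s)/(1 + 6) = (s + v)/7 = (s + v)*(⅐) = s/7 + v/7)
U = √2 (U = √(((⅐)*(-1) + (⅐)*1) - 2*(-1)) = √((-⅐ + ⅐) - 1*(-2)) = √(0 + 2) = √2 ≈ 1.4142)
g(W, V) = √2
26*g(-3, 6) - 41 = 26*√2 - 41 = -41 + 26*√2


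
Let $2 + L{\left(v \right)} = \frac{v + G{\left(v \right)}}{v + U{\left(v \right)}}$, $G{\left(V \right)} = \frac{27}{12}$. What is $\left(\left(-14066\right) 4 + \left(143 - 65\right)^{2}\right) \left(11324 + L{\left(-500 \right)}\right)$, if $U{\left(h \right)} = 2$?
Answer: $- \frac{282957681175}{498} \approx -5.6819 \cdot 10^{8}$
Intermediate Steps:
$G{\left(V \right)} = \frac{9}{4}$ ($G{\left(V \right)} = 27 \cdot \frac{1}{12} = \frac{9}{4}$)
$L{\left(v \right)} = -2 + \frac{\frac{9}{4} + v}{2 + v}$ ($L{\left(v \right)} = -2 + \frac{v + \frac{9}{4}}{v + 2} = -2 + \frac{\frac{9}{4} + v}{2 + v}$)
$\left(\left(-14066\right) 4 + \left(143 - 65\right)^{2}\right) \left(11324 + L{\left(-500 \right)}\right) = \left(\left(-14066\right) 4 + \left(143 - 65\right)^{2}\right) \left(11324 + \frac{- \frac{7}{4} - -500}{2 - 500}\right) = \left(-56264 + 78^{2}\right) \left(11324 + \frac{- \frac{7}{4} + 500}{-498}\right) = \left(-56264 + 6084\right) \left(11324 - \frac{1993}{1992}\right) = - 50180 \left(11324 - \frac{1993}{1992}\right) = \left(-50180\right) \frac{22555415}{1992} = - \frac{282957681175}{498}$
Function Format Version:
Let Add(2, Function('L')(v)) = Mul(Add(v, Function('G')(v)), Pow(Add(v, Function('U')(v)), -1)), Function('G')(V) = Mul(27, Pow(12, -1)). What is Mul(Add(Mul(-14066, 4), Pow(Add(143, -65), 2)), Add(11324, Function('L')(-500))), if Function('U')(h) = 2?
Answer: Rational(-282957681175, 498) ≈ -5.6819e+8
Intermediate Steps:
Function('G')(V) = Rational(9, 4) (Function('G')(V) = Mul(27, Rational(1, 12)) = Rational(9, 4))
Function('L')(v) = Add(-2, Mul(Pow(Add(2, v), -1), Add(Rational(9, 4), v))) (Function('L')(v) = Add(-2, Mul(Add(v, Rational(9, 4)), Pow(Add(v, 2), -1))) = Add(-2, Mul(Add(Rational(9, 4), v), Pow(Add(2, v), -1))) = Add(-2, Mul(Pow(Add(2, v), -1), Add(Rational(9, 4), v))))
Mul(Add(Mul(-14066, 4), Pow(Add(143, -65), 2)), Add(11324, Function('L')(-500))) = Mul(Add(Mul(-14066, 4), Pow(Add(143, -65), 2)), Add(11324, Mul(Pow(Add(2, -500), -1), Add(Rational(-7, 4), Mul(-1, -500))))) = Mul(Add(-56264, Pow(78, 2)), Add(11324, Mul(Pow(-498, -1), Add(Rational(-7, 4), 500)))) = Mul(Add(-56264, 6084), Add(11324, Mul(Rational(-1, 498), Rational(1993, 4)))) = Mul(-50180, Add(11324, Rational(-1993, 1992))) = Mul(-50180, Rational(22555415, 1992)) = Rational(-282957681175, 498)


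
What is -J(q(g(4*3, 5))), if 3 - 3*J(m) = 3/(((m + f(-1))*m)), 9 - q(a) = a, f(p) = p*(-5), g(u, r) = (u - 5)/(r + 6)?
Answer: -13403/13524 ≈ -0.99105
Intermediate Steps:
g(u, r) = (-5 + u)/(6 + r)
f(p) = -5*p
q(a) = 9 - a
J(m) = 1 - 1/(m*(5 + m)) (J(m) = 1 - 1/((m - 5*(-1))*m) = 1 - 1/((m + 5)*m) = 1 - 1/((5 + m)*m) = 1 - 1/(m*(5 + m)))
-J(q(g(4*3, 5))) = -(-1 + (9 - (-5 + 4*3)/(6 + 5))**2 + 5*(9 - (-5 + 4*3)/(6 + 5)))/((9 - (-5 + 4*3)/(6 + 5))*(5 + (9 - (-5 + 4*3)/(6 + 5)))) = -(-1 + (9 - (-5 + 12)/11)**2 + 5*(9 - (-5 + 12)/11))/((9 - (-5 + 12)/11)*(5 + (9 - (-5 + 12)/11))) = -(-1 + (9 - 7/11)**2 + 5*(9 - 7/11))/((9 - 7/11)*(5 + (9 - 7/11))) = -(-1 + (92/11)**2 + 5*(92/11))/(92/11*(5 + 92/11)) = -11*(-1 + 8464/121 + 460/11)/(92*147/11) = -11*11*13403/(92*147*121) = -1*13403/13524 = -13403/13524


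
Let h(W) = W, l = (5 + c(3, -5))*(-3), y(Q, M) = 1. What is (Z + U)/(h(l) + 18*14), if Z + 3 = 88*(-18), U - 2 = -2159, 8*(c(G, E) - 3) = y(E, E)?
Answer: -9984/607 ≈ -16.448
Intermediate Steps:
c(G, E) = 25/8 (c(G, E) = 3 + (⅛)*1 = 3 + ⅛ = 25/8)
l = -195/8 (l = (5 + 25/8)*(-3) = (65/8)*(-3) = -195/8 ≈ -24.375)
U = -2157 (U = 2 - 2159 = -2157)
Z = -1587 (Z = -3 + 88*(-18) = -3 - 1584 = -1587)
(Z + U)/(h(l) + 18*14) = (-1587 - 2157)/(-195/8 + 18*14) = -3744/(-195/8 + 252) = -3744/1821/8 = -3744*8/1821 = -9984/607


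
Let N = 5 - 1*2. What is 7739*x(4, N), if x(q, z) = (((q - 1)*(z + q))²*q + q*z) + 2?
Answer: 13759942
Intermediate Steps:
N = 3 (N = 5 - 2 = 3)
x(q, z) = 2 + q*z + q*(-1 + q)²*(q + z)² (x(q, z) = (((-1 + q)*(q + z))²*q + q*z) + 2 = (((-1 + q)²*(q + z)²)*q + q*z) + 2 = (q*(-1 + q)²*(q + z)² + q*z) + 2 = (q*z + q*(-1 + q)²*(q + z)²) + 2 = 2 + q*z + q*(-1 + q)²*(q + z)²)
7739*x(4, N) = 7739*(2 + 4*3 + 4*(-1 + 4)²*(4 + 3)²) = 7739*(2 + 12 + 4*3²*7²) = 7739*(2 + 12 + 4*9*49) = 7739*(2 + 12 + 1764) = 7739*1778 = 13759942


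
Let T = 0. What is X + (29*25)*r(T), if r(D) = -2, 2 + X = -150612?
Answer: -152064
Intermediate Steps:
X = -150614 (X = -2 - 150612 = -150614)
X + (29*25)*r(T) = -150614 + (29*25)*(-2) = -150614 + 725*(-2) = -150614 - 1450 = -152064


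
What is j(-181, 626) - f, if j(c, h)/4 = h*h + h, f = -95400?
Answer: 1665408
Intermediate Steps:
j(c, h) = 4*h + 4*h**2 (j(c, h) = 4*(h*h + h) = 4*(h**2 + h) = 4*(h + h**2) = 4*h + 4*h**2)
j(-181, 626) - f = 4*626*(1 + 626) - 1*(-95400) = 4*626*627 + 95400 = 1570008 + 95400 = 1665408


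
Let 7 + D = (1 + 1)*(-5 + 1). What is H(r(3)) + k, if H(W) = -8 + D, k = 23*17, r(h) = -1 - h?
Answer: 368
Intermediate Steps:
D = -15 (D = -7 + (1 + 1)*(-5 + 1) = -7 + 2*(-4) = -7 - 8 = -15)
k = 391
H(W) = -23 (H(W) = -8 - 15 = -23)
H(r(3)) + k = -23 + 391 = 368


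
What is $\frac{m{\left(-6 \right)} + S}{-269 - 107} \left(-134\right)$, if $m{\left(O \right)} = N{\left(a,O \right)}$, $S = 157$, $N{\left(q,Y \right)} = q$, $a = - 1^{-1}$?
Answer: $\frac{2613}{47} \approx 55.596$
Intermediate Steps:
$a = -1$ ($a = \left(-1\right) 1 = -1$)
$m{\left(O \right)} = -1$
$\frac{m{\left(-6 \right)} + S}{-269 - 107} \left(-134\right) = \frac{-1 + 157}{-269 - 107} \left(-134\right) = \frac{156}{-376} \left(-134\right) = 156 \left(- \frac{1}{376}\right) \left(-134\right) = \left(- \frac{39}{94}\right) \left(-134\right) = \frac{2613}{47}$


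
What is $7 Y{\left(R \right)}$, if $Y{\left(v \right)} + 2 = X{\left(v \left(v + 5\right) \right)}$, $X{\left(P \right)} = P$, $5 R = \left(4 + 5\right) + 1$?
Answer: $84$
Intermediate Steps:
$R = 2$ ($R = \frac{\left(4 + 5\right) + 1}{5} = \frac{9 + 1}{5} = \frac{1}{5} \cdot 10 = 2$)
$Y{\left(v \right)} = -2 + v \left(5 + v\right)$ ($Y{\left(v \right)} = -2 + v \left(v + 5\right) = -2 + v \left(5 + v\right)$)
$7 Y{\left(R \right)} = 7 \left(-2 + 2 \left(5 + 2\right)\right) = 7 \left(-2 + 2 \cdot 7\right) = 7 \left(-2 + 14\right) = 7 \cdot 12 = 84$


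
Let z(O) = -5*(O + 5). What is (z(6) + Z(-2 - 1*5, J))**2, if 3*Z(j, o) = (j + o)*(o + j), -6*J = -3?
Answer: 241081/144 ≈ 1674.2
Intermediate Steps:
J = 1/2 (J = -1/6*(-3) = 1/2 ≈ 0.50000)
Z(j, o) = (j + o)**2/3 (Z(j, o) = ((j + o)*(o + j))/3 = ((j + o)*(j + o))/3 = (j + o)**2/3)
z(O) = -25 - 5*O (z(O) = -5*(5 + O) = -25 - 5*O)
(z(6) + Z(-2 - 1*5, J))**2 = ((-25 - 5*6) + ((-2 - 1*5) + 1/2)**2/3)**2 = ((-25 - 30) + ((-2 - 5) + 1/2)**2/3)**2 = (-55 + (-7 + 1/2)**2/3)**2 = (-55 + (-13/2)**2/3)**2 = (-55 + (1/3)*(169/4))**2 = (-55 + 169/12)**2 = (-491/12)**2 = 241081/144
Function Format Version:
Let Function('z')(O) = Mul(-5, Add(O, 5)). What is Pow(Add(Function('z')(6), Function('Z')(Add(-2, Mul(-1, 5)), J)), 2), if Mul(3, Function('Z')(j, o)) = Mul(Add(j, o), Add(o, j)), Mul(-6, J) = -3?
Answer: Rational(241081, 144) ≈ 1674.2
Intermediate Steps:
J = Rational(1, 2) (J = Mul(Rational(-1, 6), -3) = Rational(1, 2) ≈ 0.50000)
Function('Z')(j, o) = Mul(Rational(1, 3), Pow(Add(j, o), 2)) (Function('Z')(j, o) = Mul(Rational(1, 3), Mul(Add(j, o), Add(o, j))) = Mul(Rational(1, 3), Mul(Add(j, o), Add(j, o))) = Mul(Rational(1, 3), Pow(Add(j, o), 2)))
Function('z')(O) = Add(-25, Mul(-5, O)) (Function('z')(O) = Mul(-5, Add(5, O)) = Add(-25, Mul(-5, O)))
Pow(Add(Function('z')(6), Function('Z')(Add(-2, Mul(-1, 5)), J)), 2) = Pow(Add(Add(-25, Mul(-5, 6)), Mul(Rational(1, 3), Pow(Add(Add(-2, Mul(-1, 5)), Rational(1, 2)), 2))), 2) = Pow(Add(Add(-25, -30), Mul(Rational(1, 3), Pow(Add(Add(-2, -5), Rational(1, 2)), 2))), 2) = Pow(Add(-55, Mul(Rational(1, 3), Pow(Add(-7, Rational(1, 2)), 2))), 2) = Pow(Add(-55, Mul(Rational(1, 3), Pow(Rational(-13, 2), 2))), 2) = Pow(Add(-55, Mul(Rational(1, 3), Rational(169, 4))), 2) = Pow(Add(-55, Rational(169, 12)), 2) = Pow(Rational(-491, 12), 2) = Rational(241081, 144)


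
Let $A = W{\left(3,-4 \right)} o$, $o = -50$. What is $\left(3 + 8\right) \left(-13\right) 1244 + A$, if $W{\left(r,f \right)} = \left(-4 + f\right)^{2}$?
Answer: $-181092$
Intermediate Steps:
$A = -3200$ ($A = \left(-4 - 4\right)^{2} \left(-50\right) = \left(-8\right)^{2} \left(-50\right) = 64 \left(-50\right) = -3200$)
$\left(3 + 8\right) \left(-13\right) 1244 + A = \left(3 + 8\right) \left(-13\right) 1244 - 3200 = 11 \left(-13\right) 1244 - 3200 = \left(-143\right) 1244 - 3200 = -177892 - 3200 = -181092$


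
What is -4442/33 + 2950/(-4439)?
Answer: -19815388/146487 ≈ -135.27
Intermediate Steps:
-4442/33 + 2950/(-4439) = -4442*1/33 + 2950*(-1/4439) = -4442/33 - 2950/4439 = -19815388/146487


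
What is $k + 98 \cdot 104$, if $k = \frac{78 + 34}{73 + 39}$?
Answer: $10193$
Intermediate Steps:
$k = 1$ ($k = \frac{112}{112} = 112 \cdot \frac{1}{112} = 1$)
$k + 98 \cdot 104 = 1 + 98 \cdot 104 = 1 + 10192 = 10193$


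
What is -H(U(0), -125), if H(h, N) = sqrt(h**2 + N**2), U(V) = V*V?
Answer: -125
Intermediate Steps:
U(V) = V**2
H(h, N) = sqrt(N**2 + h**2)
-H(U(0), -125) = -sqrt((-125)**2 + (0**2)**2) = -sqrt(15625 + 0**2) = -sqrt(15625 + 0) = -sqrt(15625) = -1*125 = -125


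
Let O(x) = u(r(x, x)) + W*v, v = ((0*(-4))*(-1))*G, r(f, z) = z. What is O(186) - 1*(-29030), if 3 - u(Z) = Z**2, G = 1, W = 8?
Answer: -5563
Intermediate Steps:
v = 0 (v = ((0*(-4))*(-1))*1 = (0*(-1))*1 = 0*1 = 0)
u(Z) = 3 - Z**2
O(x) = 3 - x**2 (O(x) = (3 - x**2) + 8*0 = (3 - x**2) + 0 = 3 - x**2)
O(186) - 1*(-29030) = (3 - 1*186**2) - 1*(-29030) = (3 - 1*34596) + 29030 = (3 - 34596) + 29030 = -34593 + 29030 = -5563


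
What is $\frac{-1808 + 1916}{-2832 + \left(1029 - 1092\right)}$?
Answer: $- \frac{36}{965} \approx -0.037306$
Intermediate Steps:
$\frac{-1808 + 1916}{-2832 + \left(1029 - 1092\right)} = \frac{108}{-2832 - 63} = \frac{108}{-2895} = 108 \left(- \frac{1}{2895}\right) = - \frac{36}{965}$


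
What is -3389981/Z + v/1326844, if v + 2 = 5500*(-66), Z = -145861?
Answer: 2222514057621/96767396342 ≈ 22.968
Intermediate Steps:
v = -363002 (v = -2 + 5500*(-66) = -2 - 363000 = -363002)
-3389981/Z + v/1326844 = -3389981/(-145861) - 363002/1326844 = -3389981*(-1/145861) - 363002*1/1326844 = 3389981/145861 - 181501/663422 = 2222514057621/96767396342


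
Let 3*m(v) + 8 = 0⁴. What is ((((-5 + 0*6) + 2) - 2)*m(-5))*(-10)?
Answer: -400/3 ≈ -133.33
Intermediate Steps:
m(v) = -8/3 (m(v) = -8/3 + (⅓)*0⁴ = -8/3 + (⅓)*0 = -8/3 + 0 = -8/3)
((((-5 + 0*6) + 2) - 2)*m(-5))*(-10) = ((((-5 + 0*6) + 2) - 2)*(-8/3))*(-10) = ((((-5 + 0) + 2) - 2)*(-8/3))*(-10) = (((-5 + 2) - 2)*(-8/3))*(-10) = ((-3 - 2)*(-8/3))*(-10) = -5*(-8/3)*(-10) = (40/3)*(-10) = -400/3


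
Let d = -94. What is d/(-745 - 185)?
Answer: 47/465 ≈ 0.10108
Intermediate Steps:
d/(-745 - 185) = -94/(-745 - 185) = -94/(-930) = -94*(-1/930) = 47/465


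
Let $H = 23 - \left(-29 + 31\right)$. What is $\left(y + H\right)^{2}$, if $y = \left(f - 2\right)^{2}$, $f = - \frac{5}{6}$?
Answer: $\frac{1092025}{1296} \approx 842.61$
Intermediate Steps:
$f = - \frac{5}{6}$ ($f = \left(-5\right) \frac{1}{6} = - \frac{5}{6} \approx -0.83333$)
$y = \frac{289}{36}$ ($y = \left(- \frac{5}{6} - 2\right)^{2} = \left(- \frac{17}{6}\right)^{2} = \frac{289}{36} \approx 8.0278$)
$H = 21$ ($H = 23 - 2 = 21$)
$\left(y + H\right)^{2} = \left(\frac{289}{36} + 21\right)^{2} = \left(\frac{1045}{36}\right)^{2} = \frac{1092025}{1296}$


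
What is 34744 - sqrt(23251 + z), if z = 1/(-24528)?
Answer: 34744 - sqrt(874270707891)/6132 ≈ 34592.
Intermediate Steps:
z = -1/24528 ≈ -4.0770e-5
34744 - sqrt(23251 + z) = 34744 - sqrt(23251 - 1/24528) = 34744 - sqrt(570300527/24528) = 34744 - sqrt(874270707891)/6132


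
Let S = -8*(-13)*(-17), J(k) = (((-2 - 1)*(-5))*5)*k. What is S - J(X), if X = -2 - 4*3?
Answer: -718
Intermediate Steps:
X = -14 (X = -2 - 12 = -14)
J(k) = 75*k (J(k) = (-3*(-5)*5)*k = (15*5)*k = 75*k)
S = -1768 (S = 104*(-17) = -1768)
S - J(X) = -1768 - 75*(-14) = -1768 - 1*(-1050) = -1768 + 1050 = -718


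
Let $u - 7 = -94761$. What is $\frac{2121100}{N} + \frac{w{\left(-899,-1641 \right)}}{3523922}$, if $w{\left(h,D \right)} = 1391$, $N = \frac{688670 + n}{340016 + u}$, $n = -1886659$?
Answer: $- \frac{1833233124942597701}{4221619792858} \approx -4.3425 \cdot 10^{5}$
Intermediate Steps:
$u = -94754$ ($u = 7 - 94761 = -94754$)
$N = - \frac{1197989}{245262}$ ($N = \frac{688670 - 1886659}{340016 - 94754} = - \frac{1197989}{245262} \approx -4.8845$)
$\frac{2121100}{N} + \frac{w{\left(-899,-1641 \right)}}{3523922} = \frac{2121100}{- \frac{1197989}{245262}} + \frac{1391}{3523922} = 2121100 \left(- \frac{245262}{1197989}\right) + 1391 \cdot \frac{1}{3523922} = - \frac{520225228200}{1197989} + \frac{1391}{3523922} = - \frac{1833233124942597701}{4221619792858}$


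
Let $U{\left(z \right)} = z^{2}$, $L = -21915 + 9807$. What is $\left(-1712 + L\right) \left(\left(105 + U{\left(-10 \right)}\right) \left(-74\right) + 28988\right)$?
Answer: $-190964760$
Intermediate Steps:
$L = -12108$
$\left(-1712 + L\right) \left(\left(105 + U{\left(-10 \right)}\right) \left(-74\right) + 28988\right) = \left(-1712 - 12108\right) \left(\left(105 + \left(-10\right)^{2}\right) \left(-74\right) + 28988\right) = - 13820 \left(\left(105 + 100\right) \left(-74\right) + 28988\right) = - 13820 \left(205 \left(-74\right) + 28988\right) = - 13820 \left(-15170 + 28988\right) = \left(-13820\right) 13818 = -190964760$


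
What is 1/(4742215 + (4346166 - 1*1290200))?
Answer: 1/7798181 ≈ 1.2824e-7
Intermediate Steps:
1/(4742215 + (4346166 - 1*1290200)) = 1/(4742215 + (4346166 - 1290200)) = 1/(4742215 + 3055966) = 1/7798181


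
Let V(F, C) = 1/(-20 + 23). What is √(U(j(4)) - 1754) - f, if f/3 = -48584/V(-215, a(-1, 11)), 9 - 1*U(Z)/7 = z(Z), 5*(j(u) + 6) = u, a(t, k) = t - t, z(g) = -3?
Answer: 437256 + I*√1670 ≈ 4.3726e+5 + 40.866*I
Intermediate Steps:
a(t, k) = 0
j(u) = -6 + u/5
U(Z) = 84 (U(Z) = 63 - 7*(-3) = 63 + 21 = 84)
V(F, C) = ⅓ (V(F, C) = 1/3 = ⅓)
f = -437256 (f = 3*(-48584/⅓) = 3*(-48584*3) = 3*(-145752) = -437256)
√(U(j(4)) - 1754) - f = √(84 - 1754) - 1*(-437256) = √(-1670) + 437256 = I*√1670 + 437256 = 437256 + I*√1670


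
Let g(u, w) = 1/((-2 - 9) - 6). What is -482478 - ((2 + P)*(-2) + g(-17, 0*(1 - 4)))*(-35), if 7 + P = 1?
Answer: -8197401/17 ≈ -4.8220e+5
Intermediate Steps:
P = -6 (P = -7 + 1 = -6)
g(u, w) = -1/17 (g(u, w) = 1/(-11 - 6) = 1/(-17) = -1/17)
-482478 - ((2 + P)*(-2) + g(-17, 0*(1 - 4)))*(-35) = -482478 - ((2 - 6)*(-2) - 1/17)*(-35) = -482478 - (-4*(-2) - 1/17)*(-35) = -482478 - (8 - 1/17)*(-35) = -482478 - 135*(-35)/17 = -482478 - 1*(-4725/17) = -482478 + 4725/17 = -8197401/17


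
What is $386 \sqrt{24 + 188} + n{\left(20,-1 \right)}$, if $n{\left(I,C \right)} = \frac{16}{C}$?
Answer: $-16 + 772 \sqrt{53} \approx 5604.2$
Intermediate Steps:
$386 \sqrt{24 + 188} + n{\left(20,-1 \right)} = 386 \sqrt{24 + 188} + \frac{16}{-1} = 386 \sqrt{212} + 16 \left(-1\right) = 386 \cdot 2 \sqrt{53} - 16 = 772 \sqrt{53} - 16 = -16 + 772 \sqrt{53}$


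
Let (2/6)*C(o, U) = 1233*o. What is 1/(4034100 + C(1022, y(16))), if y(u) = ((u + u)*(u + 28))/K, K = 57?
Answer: 1/7814478 ≈ 1.2797e-7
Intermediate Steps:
y(u) = 2*u*(28 + u)/57 (y(u) = ((u + u)*(u + 28))/57 = ((2*u)*(28 + u))*(1/57) = (2*u*(28 + u))*(1/57) = 2*u*(28 + u)/57)
C(o, U) = 3699*o (C(o, U) = 3*(1233*o) = 3699*o)
1/(4034100 + C(1022, y(16))) = 1/(4034100 + 3699*1022) = 1/(4034100 + 3780378) = 1/7814478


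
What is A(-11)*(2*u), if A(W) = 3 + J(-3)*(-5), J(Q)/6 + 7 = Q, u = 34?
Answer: 20604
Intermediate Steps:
J(Q) = -42 + 6*Q
A(W) = 303 (A(W) = 3 + (-42 + 6*(-3))*(-5) = 3 + (-42 - 18)*(-5) = 3 - 60*(-5) = 3 + 300 = 303)
A(-11)*(2*u) = 303*(2*34) = 303*68 = 20604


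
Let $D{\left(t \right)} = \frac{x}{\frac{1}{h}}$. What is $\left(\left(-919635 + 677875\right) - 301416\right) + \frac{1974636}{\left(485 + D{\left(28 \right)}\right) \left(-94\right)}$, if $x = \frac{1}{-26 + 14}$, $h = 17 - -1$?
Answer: $- \frac{24688780660}{45449} \approx -5.4322 \cdot 10^{5}$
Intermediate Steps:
$h = 18$ ($h = 17 + 1 = 18$)
$x = - \frac{1}{12}$ ($x = \frac{1}{-12} = - \frac{1}{12} \approx -0.083333$)
$D{\left(t \right)} = - \frac{3}{2}$ ($D{\left(t \right)} = - \frac{1}{12 \cdot \frac{1}{18}} = - \frac{\frac{1}{\frac{1}{18}}}{12} = \left(- \frac{1}{12}\right) 18 = - \frac{3}{2}$)
$\left(\left(-919635 + 677875\right) - 301416\right) + \frac{1974636}{\left(485 + D{\left(28 \right)}\right) \left(-94\right)} = \left(\left(-919635 + 677875\right) - 301416\right) + \frac{1974636}{\left(485 - \frac{3}{2}\right) \left(-94\right)} = \left(-241760 - 301416\right) + \frac{1974636}{\frac{967}{2} \left(-94\right)} = -543176 + \frac{1974636}{-45449} = -543176 + 1974636 \left(- \frac{1}{45449}\right) = -543176 - \frac{1974636}{45449} = - \frac{24688780660}{45449}$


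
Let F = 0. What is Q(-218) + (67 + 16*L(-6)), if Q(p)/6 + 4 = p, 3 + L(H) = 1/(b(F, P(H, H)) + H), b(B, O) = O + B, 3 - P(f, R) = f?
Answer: -3923/3 ≈ -1307.7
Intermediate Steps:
P(f, R) = 3 - f
b(B, O) = B + O
L(H) = -8/3 (L(H) = -3 + 1/((0 + (3 - H)) + H) = -3 + 1/((3 - H) + H) = -3 + 1/3 = -3 + ⅓ = -8/3)
Q(p) = -24 + 6*p
Q(-218) + (67 + 16*L(-6)) = (-24 + 6*(-218)) + (67 + 16*(-8/3)) = (-24 - 1308) + (67 - 128/3) = -1332 + 73/3 = -3923/3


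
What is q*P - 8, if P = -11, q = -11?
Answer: 113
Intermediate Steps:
q*P - 8 = -11*(-11) - 8 = 121 - 8 = 113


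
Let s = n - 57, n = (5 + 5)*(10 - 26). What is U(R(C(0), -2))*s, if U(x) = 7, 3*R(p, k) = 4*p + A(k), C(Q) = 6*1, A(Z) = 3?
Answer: -1519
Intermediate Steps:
C(Q) = 6
R(p, k) = 1 + 4*p/3 (R(p, k) = (4*p + 3)/3 = (3 + 4*p)/3 = 1 + 4*p/3)
n = -160 (n = 10*(-16) = -160)
s = -217 (s = -160 - 57 = -217)
U(R(C(0), -2))*s = 7*(-217) = -1519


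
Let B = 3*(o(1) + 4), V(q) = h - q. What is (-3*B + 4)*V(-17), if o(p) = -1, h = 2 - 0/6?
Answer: -437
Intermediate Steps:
h = 2 (h = 2 - 0/6 = 2 - 1*0 = 2 + 0 = 2)
V(q) = 2 - q
B = 9 (B = 3*(-1 + 4) = 3*3 = 9)
(-3*B + 4)*V(-17) = (-3*9 + 4)*(2 - 1*(-17)) = (-27 + 4)*(2 + 17) = -23*19 = -437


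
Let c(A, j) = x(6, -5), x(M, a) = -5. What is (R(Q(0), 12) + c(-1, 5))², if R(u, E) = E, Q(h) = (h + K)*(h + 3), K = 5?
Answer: 49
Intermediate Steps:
c(A, j) = -5
Q(h) = (3 + h)*(5 + h) (Q(h) = (h + 5)*(h + 3) = (5 + h)*(3 + h) = (3 + h)*(5 + h))
(R(Q(0), 12) + c(-1, 5))² = (12 - 5)² = 7² = 49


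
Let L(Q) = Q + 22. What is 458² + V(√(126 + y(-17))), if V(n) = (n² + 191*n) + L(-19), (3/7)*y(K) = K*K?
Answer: 631702/3 + 9359*√3/3 ≈ 2.1597e+5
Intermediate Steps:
L(Q) = 22 + Q
y(K) = 7*K²/3 (y(K) = 7*(K*K)/3 = 7*K²/3)
V(n) = 3 + n² + 191*n (V(n) = (n² + 191*n) + (22 - 19) = (n² + 191*n) + 3 = 3 + n² + 191*n)
458² + V(√(126 + y(-17))) = 458² + (3 + (√(126 + (7/3)*(-17)²))² + 191*√(126 + (7/3)*(-17)²)) = 209764 + (3 + (√(126 + (7/3)*289))² + 191*√(126 + (7/3)*289)) = 209764 + (3 + (√(126 + 2023/3))² + 191*√(126 + 2023/3)) = 209764 + (3 + (√(2401/3))² + 191*√(2401/3)) = 209764 + (3 + (49*√3/3)² + 191*(49*√3/3)) = 209764 + (3 + 2401/3 + 9359*√3/3) = 209764 + (2410/3 + 9359*√3/3) = 631702/3 + 9359*√3/3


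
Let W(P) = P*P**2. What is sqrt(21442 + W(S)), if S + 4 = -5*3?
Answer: sqrt(14583) ≈ 120.76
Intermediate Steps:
S = -19 (S = -4 - 5*3 = -4 - 15 = -19)
W(P) = P**3
sqrt(21442 + W(S)) = sqrt(21442 + (-19)**3) = sqrt(21442 - 6859) = sqrt(14583)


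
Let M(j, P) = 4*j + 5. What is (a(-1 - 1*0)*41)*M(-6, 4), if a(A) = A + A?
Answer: 1558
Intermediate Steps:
a(A) = 2*A
M(j, P) = 5 + 4*j
(a(-1 - 1*0)*41)*M(-6, 4) = ((2*(-1 - 1*0))*41)*(5 + 4*(-6)) = ((2*(-1 + 0))*41)*(5 - 24) = ((2*(-1))*41)*(-19) = -2*41*(-19) = -82*(-19) = 1558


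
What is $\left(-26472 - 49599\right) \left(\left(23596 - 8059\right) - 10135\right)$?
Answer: $-410935542$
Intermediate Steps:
$\left(-26472 - 49599\right) \left(\left(23596 - 8059\right) - 10135\right) = - 76071 \left(\left(23596 - 8059\right) - 10135\right) = - 76071 \left(15537 - 10135\right) = \left(-76071\right) 5402 = -410935542$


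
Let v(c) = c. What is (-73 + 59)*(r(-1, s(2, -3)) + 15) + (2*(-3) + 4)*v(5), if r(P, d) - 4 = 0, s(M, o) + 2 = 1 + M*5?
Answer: -276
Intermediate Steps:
s(M, o) = -1 + 5*M (s(M, o) = -2 + (1 + M*5) = -2 + (1 + 5*M) = -1 + 5*M)
r(P, d) = 4 (r(P, d) = 4 + 0 = 4)
(-73 + 59)*(r(-1, s(2, -3)) + 15) + (2*(-3) + 4)*v(5) = (-73 + 59)*(4 + 15) + (2*(-3) + 4)*5 = -14*19 + (-6 + 4)*5 = -266 - 2*5 = -266 - 10 = -276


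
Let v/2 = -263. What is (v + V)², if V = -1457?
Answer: 3932289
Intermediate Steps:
v = -526 (v = 2*(-263) = -526)
(v + V)² = (-526 - 1457)² = (-1983)² = 3932289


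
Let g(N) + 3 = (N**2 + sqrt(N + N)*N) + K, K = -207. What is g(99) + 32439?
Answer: 42030 + 297*sqrt(22) ≈ 43423.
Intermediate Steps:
g(N) = -210 + N**2 + sqrt(2)*N**(3/2) (g(N) = -3 + ((N**2 + sqrt(N + N)*N) - 207) = -3 + ((N**2 + sqrt(2*N)*N) - 207) = -3 + ((N**2 + (sqrt(2)*sqrt(N))*N) - 207) = -3 + ((N**2 + sqrt(2)*N**(3/2)) - 207) = -3 + (-207 + N**2 + sqrt(2)*N**(3/2)) = -210 + N**2 + sqrt(2)*N**(3/2))
g(99) + 32439 = (-210 + 99**2 + sqrt(2)*99**(3/2)) + 32439 = (-210 + 9801 + sqrt(2)*(297*sqrt(11))) + 32439 = (-210 + 9801 + 297*sqrt(22)) + 32439 = (9591 + 297*sqrt(22)) + 32439 = 42030 + 297*sqrt(22)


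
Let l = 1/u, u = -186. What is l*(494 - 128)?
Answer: -61/31 ≈ -1.9677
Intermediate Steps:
l = -1/186 (l = 1/(-186) = -1/186 ≈ -0.0053763)
l*(494 - 128) = -(494 - 128)/186 = -1/186*366 = -61/31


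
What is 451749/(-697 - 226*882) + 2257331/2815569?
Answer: -820398817582/563195451501 ≈ -1.4567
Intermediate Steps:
451749/(-697 - 226*882) + 2257331/2815569 = 451749/(-697 - 199332) + 2257331*(1/2815569) = 451749/(-200029) + 2257331/2815569 = 451749*(-1/200029) + 2257331/2815569 = -451749/200029 + 2257331/2815569 = -820398817582/563195451501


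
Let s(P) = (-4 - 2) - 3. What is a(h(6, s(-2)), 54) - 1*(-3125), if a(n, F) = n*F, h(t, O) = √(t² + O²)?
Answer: 3125 + 162*√13 ≈ 3709.1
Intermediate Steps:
s(P) = -9 (s(P) = -6 - 3 = -9)
h(t, O) = √(O² + t²)
a(n, F) = F*n
a(h(6, s(-2)), 54) - 1*(-3125) = 54*√((-9)² + 6²) - 1*(-3125) = 54*√(81 + 36) + 3125 = 54*√117 + 3125 = 54*(3*√13) + 3125 = 162*√13 + 3125 = 3125 + 162*√13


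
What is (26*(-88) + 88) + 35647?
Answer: 33447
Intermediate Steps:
(26*(-88) + 88) + 35647 = (-2288 + 88) + 35647 = -2200 + 35647 = 33447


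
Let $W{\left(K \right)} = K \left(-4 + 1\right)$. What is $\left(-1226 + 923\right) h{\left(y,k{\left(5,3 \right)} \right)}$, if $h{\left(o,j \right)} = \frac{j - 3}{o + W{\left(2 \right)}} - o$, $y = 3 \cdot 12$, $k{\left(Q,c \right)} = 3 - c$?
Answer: $\frac{109383}{10} \approx 10938.0$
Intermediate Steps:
$y = 36$
$W{\left(K \right)} = - 3 K$ ($W{\left(K \right)} = K \left(-3\right) = - 3 K$)
$h{\left(o,j \right)} = - o + \frac{-3 + j}{-6 + o}$ ($h{\left(o,j \right)} = \frac{j - 3}{o - 6} - o = \frac{-3 + j}{o - 6} - o = \frac{-3 + j}{-6 + o} - o = - o + \frac{-3 + j}{-6 + o}$)
$\left(-1226 + 923\right) h{\left(y,k{\left(5,3 \right)} \right)} = \left(-1226 + 923\right) \frac{-3 + \left(3 - 3\right) - 36^{2} + 6 \cdot 36}{-6 + 36} = - 303 \frac{-3 + \left(3 - 3\right) - 1296 + 216}{30} = - 303 \frac{-3 + 0 - 1296 + 216}{30} = - 303 \cdot \frac{1}{30} \left(-1083\right) = \left(-303\right) \left(- \frac{361}{10}\right) = \frac{109383}{10}$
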